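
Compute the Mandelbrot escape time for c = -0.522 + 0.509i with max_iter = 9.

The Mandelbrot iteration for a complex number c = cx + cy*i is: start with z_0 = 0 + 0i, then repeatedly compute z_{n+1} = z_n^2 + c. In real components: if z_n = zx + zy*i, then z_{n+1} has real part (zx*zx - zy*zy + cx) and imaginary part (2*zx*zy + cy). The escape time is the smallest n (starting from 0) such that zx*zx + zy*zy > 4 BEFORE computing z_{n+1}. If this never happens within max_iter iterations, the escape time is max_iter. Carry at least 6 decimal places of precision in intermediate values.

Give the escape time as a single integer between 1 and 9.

Answer: 9

Derivation:
z_0 = 0 + 0i, c = -0.5220 + 0.5090i
Iter 1: z = -0.5220 + 0.5090i, |z|^2 = 0.5316
Iter 2: z = -0.5086 + -0.0224i, |z|^2 = 0.2592
Iter 3: z = -0.2638 + 0.5318i, |z|^2 = 0.3524
Iter 4: z = -0.7352 + 0.2284i, |z|^2 = 0.5927
Iter 5: z = -0.0337 + 0.1732i, |z|^2 = 0.0311
Iter 6: z = -0.5509 + 0.4973i, |z|^2 = 0.5508
Iter 7: z = -0.4659 + -0.0389i, |z|^2 = 0.2186
Iter 8: z = -0.3064 + 0.5453i, |z|^2 = 0.3912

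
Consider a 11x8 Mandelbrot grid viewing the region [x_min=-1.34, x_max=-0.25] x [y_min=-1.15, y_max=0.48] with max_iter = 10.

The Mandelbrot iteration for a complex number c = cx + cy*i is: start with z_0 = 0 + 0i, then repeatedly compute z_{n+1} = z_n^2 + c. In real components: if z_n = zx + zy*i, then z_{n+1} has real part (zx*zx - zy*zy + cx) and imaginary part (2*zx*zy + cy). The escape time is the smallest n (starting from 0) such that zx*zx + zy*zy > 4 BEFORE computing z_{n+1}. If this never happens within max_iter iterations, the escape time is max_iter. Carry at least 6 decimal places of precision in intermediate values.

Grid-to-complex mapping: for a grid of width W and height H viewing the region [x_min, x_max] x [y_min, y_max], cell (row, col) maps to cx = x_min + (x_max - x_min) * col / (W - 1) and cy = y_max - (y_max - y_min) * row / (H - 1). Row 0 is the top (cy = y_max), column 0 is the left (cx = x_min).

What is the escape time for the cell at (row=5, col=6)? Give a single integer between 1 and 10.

Answer: 5

Derivation:
z_0 = 0 + 0i, c = -0.6860 + -0.6843i
Iter 1: z = -0.6860 + -0.6843i, |z|^2 = 0.9388
Iter 2: z = -0.6837 + 0.2546i, |z|^2 = 0.5322
Iter 3: z = -0.2834 + -1.0323i, |z|^2 = 1.1460
Iter 4: z = -1.6714 + -0.0991i, |z|^2 = 2.8034
Iter 5: z = 2.0977 + -0.3530i, |z|^2 = 4.5251
Escaped at iteration 5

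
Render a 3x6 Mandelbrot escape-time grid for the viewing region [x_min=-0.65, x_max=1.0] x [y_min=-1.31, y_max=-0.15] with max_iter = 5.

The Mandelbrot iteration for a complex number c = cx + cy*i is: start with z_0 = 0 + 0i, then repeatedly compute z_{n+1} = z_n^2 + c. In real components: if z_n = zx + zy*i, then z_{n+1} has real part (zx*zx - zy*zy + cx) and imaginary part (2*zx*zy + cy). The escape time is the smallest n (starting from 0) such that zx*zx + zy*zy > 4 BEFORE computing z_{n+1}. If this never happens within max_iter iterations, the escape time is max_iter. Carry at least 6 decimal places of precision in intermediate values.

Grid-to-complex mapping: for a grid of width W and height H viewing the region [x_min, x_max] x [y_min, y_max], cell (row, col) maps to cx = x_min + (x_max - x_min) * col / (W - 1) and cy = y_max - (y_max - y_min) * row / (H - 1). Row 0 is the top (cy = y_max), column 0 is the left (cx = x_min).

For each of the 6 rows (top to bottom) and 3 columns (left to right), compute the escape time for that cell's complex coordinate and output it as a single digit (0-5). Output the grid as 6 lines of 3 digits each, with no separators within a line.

Answer: 552
552
552
452
342
322

Derivation:
(row=0, col=0): c = -0.6500 + -0.1500i → escape time 5
(row=0, col=1): c = 0.1750 + -0.1500i → escape time 5
(row=0, col=2): c = 1.0000 + -0.1500i → escape time 2
(row=1, col=0): c = -0.6500 + -0.3820i → escape time 5
(row=1, col=1): c = 0.1750 + -0.3820i → escape time 5
(row=1, col=2): c = 1.0000 + -0.3820i → escape time 2
(row=2, col=0): c = -0.6500 + -0.6140i → escape time 5
(row=2, col=1): c = 0.1750 + -0.6140i → escape time 5
(row=2, col=2): c = 1.0000 + -0.6140i → escape time 2
(row=3, col=0): c = -0.6500 + -0.8460i → escape time 4
(row=3, col=1): c = 0.1750 + -0.8460i → escape time 5
(row=3, col=2): c = 1.0000 + -0.8460i → escape time 2
(row=4, col=0): c = -0.6500 + -1.0780i → escape time 3
(row=4, col=1): c = 0.1750 + -1.0780i → escape time 4
(row=4, col=2): c = 1.0000 + -1.0780i → escape time 2
(row=5, col=0): c = -0.6500 + -1.3100i → escape time 3
(row=5, col=1): c = 0.1750 + -1.3100i → escape time 2
(row=5, col=2): c = 1.0000 + -1.3100i → escape time 2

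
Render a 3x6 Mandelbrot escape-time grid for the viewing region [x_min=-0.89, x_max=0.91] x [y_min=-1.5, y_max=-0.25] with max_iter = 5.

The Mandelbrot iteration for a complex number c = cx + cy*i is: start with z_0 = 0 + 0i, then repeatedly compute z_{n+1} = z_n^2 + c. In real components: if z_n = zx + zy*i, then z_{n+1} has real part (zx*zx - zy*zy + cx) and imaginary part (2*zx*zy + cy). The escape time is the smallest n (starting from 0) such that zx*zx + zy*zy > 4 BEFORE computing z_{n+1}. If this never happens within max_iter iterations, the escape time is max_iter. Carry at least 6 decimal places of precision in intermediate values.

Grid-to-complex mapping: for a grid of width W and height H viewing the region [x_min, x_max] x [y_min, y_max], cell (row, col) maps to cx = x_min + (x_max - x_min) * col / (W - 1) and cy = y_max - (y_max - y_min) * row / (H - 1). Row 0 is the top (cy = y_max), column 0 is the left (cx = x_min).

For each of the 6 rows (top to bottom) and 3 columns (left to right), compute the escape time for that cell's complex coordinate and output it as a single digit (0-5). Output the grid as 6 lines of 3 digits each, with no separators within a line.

(row=0, col=0): c = -0.8900 + -0.2500i → escape time 5
(row=0, col=1): c = 0.0100 + -0.2500i → escape time 5
(row=0, col=2): c = 0.9100 + -0.2500i → escape time 3
(row=1, col=0): c = -0.8900 + -0.5000i → escape time 5
(row=1, col=1): c = 0.0100 + -0.5000i → escape time 5
(row=1, col=2): c = 0.9100 + -0.5000i → escape time 2
(row=2, col=0): c = -0.8900 + -0.7500i → escape time 4
(row=2, col=1): c = 0.0100 + -0.7500i → escape time 5
(row=2, col=2): c = 0.9100 + -0.7500i → escape time 2
(row=3, col=0): c = -0.8900 + -1.0000i → escape time 3
(row=3, col=1): c = 0.0100 + -1.0000i → escape time 5
(row=3, col=2): c = 0.9100 + -1.0000i → escape time 2
(row=4, col=0): c = -0.8900 + -1.2500i → escape time 3
(row=4, col=1): c = 0.0100 + -1.2500i → escape time 2
(row=4, col=2): c = 0.9100 + -1.2500i → escape time 2
(row=5, col=0): c = -0.8900 + -1.5000i → escape time 2
(row=5, col=1): c = 0.0100 + -1.5000i → escape time 2
(row=5, col=2): c = 0.9100 + -1.5000i → escape time 2

Answer: 553
552
452
352
322
222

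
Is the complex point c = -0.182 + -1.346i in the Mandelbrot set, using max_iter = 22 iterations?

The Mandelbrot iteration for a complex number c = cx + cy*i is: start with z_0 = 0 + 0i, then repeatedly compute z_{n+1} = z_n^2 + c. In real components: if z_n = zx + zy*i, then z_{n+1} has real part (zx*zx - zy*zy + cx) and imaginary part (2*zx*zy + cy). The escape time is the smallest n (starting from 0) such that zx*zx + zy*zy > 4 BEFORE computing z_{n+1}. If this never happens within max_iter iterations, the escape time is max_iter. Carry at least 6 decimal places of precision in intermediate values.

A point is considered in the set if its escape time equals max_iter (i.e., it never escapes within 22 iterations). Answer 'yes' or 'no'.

Answer: no

Derivation:
z_0 = 0 + 0i, c = -0.1820 + -1.3460i
Iter 1: z = -0.1820 + -1.3460i, |z|^2 = 1.8448
Iter 2: z = -1.9606 + -0.8561i, |z|^2 = 4.5768
Escaped at iteration 2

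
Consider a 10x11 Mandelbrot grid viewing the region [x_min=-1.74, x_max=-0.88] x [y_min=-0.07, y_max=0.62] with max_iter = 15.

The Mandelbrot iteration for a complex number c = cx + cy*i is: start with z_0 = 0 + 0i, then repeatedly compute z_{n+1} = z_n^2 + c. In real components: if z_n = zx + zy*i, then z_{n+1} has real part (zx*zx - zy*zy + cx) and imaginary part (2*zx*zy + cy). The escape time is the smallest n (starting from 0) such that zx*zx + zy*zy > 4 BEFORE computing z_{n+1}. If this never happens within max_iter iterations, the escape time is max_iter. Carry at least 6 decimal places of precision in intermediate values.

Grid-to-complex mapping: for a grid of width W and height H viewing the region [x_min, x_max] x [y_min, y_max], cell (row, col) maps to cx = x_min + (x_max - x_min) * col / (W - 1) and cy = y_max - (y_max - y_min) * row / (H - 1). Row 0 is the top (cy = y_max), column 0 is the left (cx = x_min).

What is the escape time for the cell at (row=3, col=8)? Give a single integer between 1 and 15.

z_0 = 0 + 0i, c = -0.9756 + 0.4130i
Iter 1: z = -0.9756 + 0.4130i, |z|^2 = 1.1223
Iter 2: z = -0.1944 + -0.3928i, |z|^2 = 0.1921
Iter 3: z = -1.0921 + 0.5657i, |z|^2 = 1.5126
Iter 4: z = -0.1030 + -0.8226i, |z|^2 = 0.6873
Iter 5: z = -1.6417 + 0.5825i, |z|^2 = 3.0344
Iter 6: z = 1.3802 + -1.4996i, |z|^2 = 4.1536
Escaped at iteration 6

Answer: 6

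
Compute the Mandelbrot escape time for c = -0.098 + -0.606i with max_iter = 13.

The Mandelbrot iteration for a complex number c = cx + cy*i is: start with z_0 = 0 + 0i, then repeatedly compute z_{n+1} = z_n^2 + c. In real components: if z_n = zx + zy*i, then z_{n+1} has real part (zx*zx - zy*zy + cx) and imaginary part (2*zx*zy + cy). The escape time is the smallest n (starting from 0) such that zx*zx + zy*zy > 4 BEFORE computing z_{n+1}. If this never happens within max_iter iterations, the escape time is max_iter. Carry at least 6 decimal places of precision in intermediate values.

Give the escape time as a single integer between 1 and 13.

Answer: 13

Derivation:
z_0 = 0 + 0i, c = -0.0980 + -0.6060i
Iter 1: z = -0.0980 + -0.6060i, |z|^2 = 0.3768
Iter 2: z = -0.4556 + -0.4872i, |z|^2 = 0.4450
Iter 3: z = -0.1278 + -0.1620i, |z|^2 = 0.0426
Iter 4: z = -0.1079 + -0.5646i, |z|^2 = 0.3304
Iter 5: z = -0.4051 + -0.4841i, |z|^2 = 0.3985
Iter 6: z = -0.1683 + -0.2137i, |z|^2 = 0.0740
Iter 7: z = -0.1154 + -0.5341i, |z|^2 = 0.2985
Iter 8: z = -0.3699 + -0.4828i, |z|^2 = 0.3699
Iter 9: z = -0.1942 + -0.2488i, |z|^2 = 0.0996
Iter 10: z = -0.1222 + -0.5093i, |z|^2 = 0.2744
Iter 11: z = -0.3425 + -0.4815i, |z|^2 = 0.3492
Iter 12: z = -0.2126 + -0.2762i, |z|^2 = 0.1214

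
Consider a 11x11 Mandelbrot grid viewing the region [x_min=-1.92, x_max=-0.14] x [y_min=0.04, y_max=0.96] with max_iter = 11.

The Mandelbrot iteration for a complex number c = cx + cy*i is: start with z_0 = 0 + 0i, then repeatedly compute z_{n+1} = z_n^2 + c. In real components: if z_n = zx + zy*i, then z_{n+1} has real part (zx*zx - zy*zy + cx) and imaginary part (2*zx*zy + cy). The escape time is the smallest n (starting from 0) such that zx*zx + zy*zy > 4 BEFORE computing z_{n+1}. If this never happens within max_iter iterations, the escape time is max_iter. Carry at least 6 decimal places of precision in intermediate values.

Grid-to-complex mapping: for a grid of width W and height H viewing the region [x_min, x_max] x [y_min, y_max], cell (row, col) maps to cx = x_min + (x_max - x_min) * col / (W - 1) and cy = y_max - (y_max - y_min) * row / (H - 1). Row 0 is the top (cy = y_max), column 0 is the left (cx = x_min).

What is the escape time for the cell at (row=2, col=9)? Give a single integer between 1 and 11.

z_0 = 0 + 0i, c = -0.3180 + 0.7760i
Iter 1: z = -0.3180 + 0.7760i, |z|^2 = 0.7033
Iter 2: z = -0.8191 + 0.2825i, |z|^2 = 0.7506
Iter 3: z = 0.2731 + 0.3133i, |z|^2 = 0.1727
Iter 4: z = -0.3416 + 0.9471i, |z|^2 = 1.0137
Iter 5: z = -1.0983 + 0.1290i, |z|^2 = 1.2229
Iter 6: z = 0.8716 + 0.4927i, |z|^2 = 1.0025
Iter 7: z = 0.1990 + 1.6350i, |z|^2 = 2.7127
Iter 8: z = -2.9515 + 1.4267i, |z|^2 = 10.7469
Escaped at iteration 8

Answer: 8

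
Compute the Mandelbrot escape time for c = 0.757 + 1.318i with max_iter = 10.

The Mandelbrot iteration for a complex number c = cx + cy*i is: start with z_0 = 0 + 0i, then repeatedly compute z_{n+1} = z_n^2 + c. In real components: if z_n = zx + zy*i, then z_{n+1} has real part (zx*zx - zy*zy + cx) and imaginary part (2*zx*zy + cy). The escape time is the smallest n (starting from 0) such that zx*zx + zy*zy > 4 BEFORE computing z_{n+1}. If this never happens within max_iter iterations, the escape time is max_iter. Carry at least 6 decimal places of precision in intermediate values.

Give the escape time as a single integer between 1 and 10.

Answer: 2

Derivation:
z_0 = 0 + 0i, c = 0.7570 + 1.3180i
Iter 1: z = 0.7570 + 1.3180i, |z|^2 = 2.3102
Iter 2: z = -0.4071 + 3.3135i, |z|^2 = 11.1447
Escaped at iteration 2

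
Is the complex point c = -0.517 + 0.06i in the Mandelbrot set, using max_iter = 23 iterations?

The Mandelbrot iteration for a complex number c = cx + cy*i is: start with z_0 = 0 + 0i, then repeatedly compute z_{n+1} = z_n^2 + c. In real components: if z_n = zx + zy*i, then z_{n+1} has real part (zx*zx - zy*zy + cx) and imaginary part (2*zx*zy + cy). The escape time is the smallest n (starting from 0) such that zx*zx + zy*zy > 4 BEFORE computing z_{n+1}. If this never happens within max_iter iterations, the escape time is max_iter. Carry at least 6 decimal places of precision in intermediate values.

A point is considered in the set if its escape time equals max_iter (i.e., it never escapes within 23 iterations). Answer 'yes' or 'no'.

Answer: yes

Derivation:
z_0 = 0 + 0i, c = -0.5170 + 0.0600i
Iter 1: z = -0.5170 + 0.0600i, |z|^2 = 0.2709
Iter 2: z = -0.2533 + -0.0020i, |z|^2 = 0.0642
Iter 3: z = -0.4528 + 0.0610i, |z|^2 = 0.2088
Iter 4: z = -0.3157 + 0.0047i, |z|^2 = 0.0997
Iter 5: z = -0.4174 + 0.0570i, |z|^2 = 0.1775
Iter 6: z = -0.3460 + 0.0124i, |z|^2 = 0.1199
Iter 7: z = -0.3974 + 0.0514i, |z|^2 = 0.1606
Iter 8: z = -0.3617 + 0.0191i, |z|^2 = 0.1312
Iter 9: z = -0.3865 + 0.0462i, |z|^2 = 0.1515
Iter 10: z = -0.3697 + 0.0243i, |z|^2 = 0.1373
Iter 11: z = -0.3809 + 0.0420i, |z|^2 = 0.1468
Iter 12: z = -0.3737 + 0.0280i, |z|^2 = 0.1404
Iter 13: z = -0.3781 + 0.0391i, |z|^2 = 0.1445
Iter 14: z = -0.3755 + 0.0304i, |z|^2 = 0.1420
Iter 15: z = -0.3769 + 0.0371i, |z|^2 = 0.1434
Iter 16: z = -0.3763 + 0.0320i, |z|^2 = 0.1426
Iter 17: z = -0.3764 + 0.0359i, |z|^2 = 0.1430
Iter 18: z = -0.3766 + 0.0330i, |z|^2 = 0.1429
Iter 19: z = -0.3763 + 0.0352i, |z|^2 = 0.1428
Iter 20: z = -0.3767 + 0.0335i, |z|^2 = 0.1430
Iter 21: z = -0.3762 + 0.0347i, |z|^2 = 0.1428
Iter 22: z = -0.3766 + 0.0339i, |z|^2 = 0.1430
Did not escape in 23 iterations → in set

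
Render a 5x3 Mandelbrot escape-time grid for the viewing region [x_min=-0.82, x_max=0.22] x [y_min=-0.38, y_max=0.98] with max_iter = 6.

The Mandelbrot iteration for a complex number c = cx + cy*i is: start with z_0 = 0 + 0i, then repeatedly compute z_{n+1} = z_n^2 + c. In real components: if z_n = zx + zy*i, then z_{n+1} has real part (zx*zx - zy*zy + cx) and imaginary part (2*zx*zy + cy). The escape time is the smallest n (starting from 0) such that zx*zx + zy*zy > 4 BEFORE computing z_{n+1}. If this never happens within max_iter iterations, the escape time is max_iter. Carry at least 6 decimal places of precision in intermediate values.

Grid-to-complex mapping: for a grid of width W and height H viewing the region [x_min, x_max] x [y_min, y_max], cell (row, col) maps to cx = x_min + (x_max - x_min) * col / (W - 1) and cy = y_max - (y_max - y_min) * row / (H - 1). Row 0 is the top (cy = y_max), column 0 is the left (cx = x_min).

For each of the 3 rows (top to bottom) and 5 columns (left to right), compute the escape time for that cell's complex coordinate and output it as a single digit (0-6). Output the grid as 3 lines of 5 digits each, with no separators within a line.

(row=0, col=0): c = -0.8200 + 0.9800i → escape time 3
(row=0, col=1): c = -0.5600 + 0.9800i → escape time 4
(row=0, col=2): c = -0.3000 + 0.9800i → escape time 5
(row=0, col=3): c = -0.0400 + 0.9800i → escape time 6
(row=0, col=4): c = 0.2200 + 0.9800i → escape time 4
(row=1, col=0): c = -0.8200 + 0.3000i → escape time 6
(row=1, col=1): c = -0.5600 + 0.3000i → escape time 6
(row=1, col=2): c = -0.3000 + 0.3000i → escape time 6
(row=1, col=3): c = -0.0400 + 0.3000i → escape time 6
(row=1, col=4): c = 0.2200 + 0.3000i → escape time 6
(row=2, col=0): c = -0.8200 + -0.3800i → escape time 6
(row=2, col=1): c = -0.5600 + -0.3800i → escape time 6
(row=2, col=2): c = -0.3000 + -0.3800i → escape time 6
(row=2, col=3): c = -0.0400 + -0.3800i → escape time 6
(row=2, col=4): c = 0.2200 + -0.3800i → escape time 6

Answer: 34564
66666
66666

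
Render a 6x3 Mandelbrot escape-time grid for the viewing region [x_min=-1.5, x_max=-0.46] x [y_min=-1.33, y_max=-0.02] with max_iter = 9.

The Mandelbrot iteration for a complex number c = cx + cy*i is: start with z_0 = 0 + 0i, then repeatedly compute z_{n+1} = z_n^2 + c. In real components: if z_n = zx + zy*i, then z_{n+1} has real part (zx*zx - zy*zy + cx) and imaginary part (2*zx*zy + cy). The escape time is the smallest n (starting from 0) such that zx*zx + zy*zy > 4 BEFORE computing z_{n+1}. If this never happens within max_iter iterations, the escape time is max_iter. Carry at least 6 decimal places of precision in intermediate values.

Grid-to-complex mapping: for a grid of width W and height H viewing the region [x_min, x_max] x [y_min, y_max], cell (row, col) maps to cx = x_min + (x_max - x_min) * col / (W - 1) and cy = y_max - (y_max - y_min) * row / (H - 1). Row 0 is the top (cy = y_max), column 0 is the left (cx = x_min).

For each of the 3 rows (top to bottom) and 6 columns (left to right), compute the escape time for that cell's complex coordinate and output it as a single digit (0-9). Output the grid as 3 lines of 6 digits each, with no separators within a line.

Answer: 999999
333469
122222

Derivation:
(row=0, col=0): c = -1.5000 + -0.0200i → escape time 9
(row=0, col=1): c = -1.2920 + -0.0200i → escape time 9
(row=0, col=2): c = -1.0840 + -0.0200i → escape time 9
(row=0, col=3): c = -0.8760 + -0.0200i → escape time 9
(row=0, col=4): c = -0.6680 + -0.0200i → escape time 9
(row=0, col=5): c = -0.4600 + -0.0200i → escape time 9
(row=1, col=0): c = -1.5000 + -0.6750i → escape time 3
(row=1, col=1): c = -1.2920 + -0.6750i → escape time 3
(row=1, col=2): c = -1.0840 + -0.6750i → escape time 3
(row=1, col=3): c = -0.8760 + -0.6750i → escape time 4
(row=1, col=4): c = -0.6680 + -0.6750i → escape time 6
(row=1, col=5): c = -0.4600 + -0.6750i → escape time 9
(row=2, col=0): c = -1.5000 + -1.3300i → escape time 1
(row=2, col=1): c = -1.2920 + -1.3300i → escape time 2
(row=2, col=2): c = -1.0840 + -1.3300i → escape time 2
(row=2, col=3): c = -0.8760 + -1.3300i → escape time 2
(row=2, col=4): c = -0.6680 + -1.3300i → escape time 2
(row=2, col=5): c = -0.4600 + -1.3300i → escape time 2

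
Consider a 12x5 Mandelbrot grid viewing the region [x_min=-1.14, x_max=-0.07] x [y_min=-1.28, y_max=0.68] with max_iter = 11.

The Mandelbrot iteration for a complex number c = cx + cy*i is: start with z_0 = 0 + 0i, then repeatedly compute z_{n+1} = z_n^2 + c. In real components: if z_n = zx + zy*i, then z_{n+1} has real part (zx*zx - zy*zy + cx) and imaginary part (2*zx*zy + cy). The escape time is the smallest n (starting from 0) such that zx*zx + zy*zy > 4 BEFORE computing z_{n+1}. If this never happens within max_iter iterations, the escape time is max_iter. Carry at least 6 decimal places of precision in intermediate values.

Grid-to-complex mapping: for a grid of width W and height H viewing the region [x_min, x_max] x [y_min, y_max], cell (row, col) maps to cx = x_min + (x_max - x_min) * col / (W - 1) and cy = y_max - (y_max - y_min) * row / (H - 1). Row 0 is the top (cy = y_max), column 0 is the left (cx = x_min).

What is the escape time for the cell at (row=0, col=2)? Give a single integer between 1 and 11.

z_0 = 0 + 0i, c = -0.9455 + 0.6800i
Iter 1: z = -0.9455 + 0.6800i, |z|^2 = 1.3563
Iter 2: z = -0.5140 + -0.6058i, |z|^2 = 0.6312
Iter 3: z = -1.0483 + 1.3027i, |z|^2 = 2.7961
Iter 4: z = -1.5437 + -2.0513i, |z|^2 = 6.5909
Escaped at iteration 4

Answer: 4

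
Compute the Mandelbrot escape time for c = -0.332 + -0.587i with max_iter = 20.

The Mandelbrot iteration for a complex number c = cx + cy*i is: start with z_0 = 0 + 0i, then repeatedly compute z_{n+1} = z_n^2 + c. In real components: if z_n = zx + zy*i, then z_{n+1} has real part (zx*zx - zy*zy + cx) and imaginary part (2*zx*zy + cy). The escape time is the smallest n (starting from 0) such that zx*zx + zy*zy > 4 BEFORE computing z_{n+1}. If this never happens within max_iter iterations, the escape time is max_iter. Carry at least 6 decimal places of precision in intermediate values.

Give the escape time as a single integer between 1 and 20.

Answer: 20

Derivation:
z_0 = 0 + 0i, c = -0.3320 + -0.5870i
Iter 1: z = -0.3320 + -0.5870i, |z|^2 = 0.4548
Iter 2: z = -0.5663 + -0.1972i, |z|^2 = 0.3596
Iter 3: z = -0.0502 + -0.3636i, |z|^2 = 0.1347
Iter 4: z = -0.4617 + -0.5505i, |z|^2 = 0.5162
Iter 5: z = -0.4219 + -0.0787i, |z|^2 = 0.1842
Iter 6: z = -0.1602 + -0.5206i, |z|^2 = 0.2967
Iter 7: z = -0.5774 + -0.4202i, |z|^2 = 0.5100
Iter 8: z = -0.1752 + -0.1017i, |z|^2 = 0.0410
Iter 9: z = -0.3117 + -0.5514i, |z|^2 = 0.4011
Iter 10: z = -0.5389 + -0.2433i, |z|^2 = 0.3496
Iter 11: z = -0.1008 + -0.3247i, |z|^2 = 0.1156
Iter 12: z = -0.4273 + -0.5215i, |z|^2 = 0.4545
Iter 13: z = -0.4214 + -0.1413i, |z|^2 = 0.1975
Iter 14: z = -0.1744 + -0.4679i, |z|^2 = 0.2493
Iter 15: z = -0.5205 + -0.4238i, |z|^2 = 0.4505
Iter 16: z = -0.2407 + -0.1458i, |z|^2 = 0.0792
Iter 17: z = -0.2953 + -0.5168i, |z|^2 = 0.3543
Iter 18: z = -0.5119 + -0.2817i, |z|^2 = 0.3414
Iter 19: z = -0.1494 + -0.2986i, |z|^2 = 0.1115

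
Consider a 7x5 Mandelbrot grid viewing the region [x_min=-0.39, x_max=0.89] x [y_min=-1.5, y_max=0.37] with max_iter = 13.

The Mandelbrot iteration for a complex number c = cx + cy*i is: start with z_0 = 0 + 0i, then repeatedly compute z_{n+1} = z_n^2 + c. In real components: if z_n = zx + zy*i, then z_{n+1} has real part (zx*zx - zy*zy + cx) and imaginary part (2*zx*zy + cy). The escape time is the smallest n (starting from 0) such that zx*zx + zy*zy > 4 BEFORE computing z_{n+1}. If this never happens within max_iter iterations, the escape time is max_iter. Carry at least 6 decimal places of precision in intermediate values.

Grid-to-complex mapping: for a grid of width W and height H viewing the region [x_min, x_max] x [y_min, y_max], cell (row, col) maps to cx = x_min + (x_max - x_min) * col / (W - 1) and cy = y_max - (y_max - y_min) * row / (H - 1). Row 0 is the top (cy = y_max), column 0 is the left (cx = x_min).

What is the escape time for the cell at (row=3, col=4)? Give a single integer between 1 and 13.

Answer: 2

Derivation:
z_0 = 0 + 0i, c = 0.4633 + -1.0325i
Iter 1: z = 0.4633 + -1.0325i, |z|^2 = 1.2807
Iter 2: z = -0.3880 + -1.9893i, |z|^2 = 4.1078
Escaped at iteration 2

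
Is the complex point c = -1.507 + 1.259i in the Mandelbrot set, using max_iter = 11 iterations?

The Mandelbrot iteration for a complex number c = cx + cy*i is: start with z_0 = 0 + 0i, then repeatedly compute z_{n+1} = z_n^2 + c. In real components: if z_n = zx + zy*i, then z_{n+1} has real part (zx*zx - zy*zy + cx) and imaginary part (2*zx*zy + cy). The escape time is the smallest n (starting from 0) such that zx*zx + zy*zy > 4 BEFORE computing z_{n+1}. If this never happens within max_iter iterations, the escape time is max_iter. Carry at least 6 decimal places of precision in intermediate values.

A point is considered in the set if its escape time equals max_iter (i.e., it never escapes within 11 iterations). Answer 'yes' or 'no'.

z_0 = 0 + 0i, c = -1.5070 + 1.2590i
Iter 1: z = -1.5070 + 1.2590i, |z|^2 = 3.8561
Iter 2: z = -0.8210 + -2.5356i, |z|^2 = 7.1035
Escaped at iteration 2

Answer: no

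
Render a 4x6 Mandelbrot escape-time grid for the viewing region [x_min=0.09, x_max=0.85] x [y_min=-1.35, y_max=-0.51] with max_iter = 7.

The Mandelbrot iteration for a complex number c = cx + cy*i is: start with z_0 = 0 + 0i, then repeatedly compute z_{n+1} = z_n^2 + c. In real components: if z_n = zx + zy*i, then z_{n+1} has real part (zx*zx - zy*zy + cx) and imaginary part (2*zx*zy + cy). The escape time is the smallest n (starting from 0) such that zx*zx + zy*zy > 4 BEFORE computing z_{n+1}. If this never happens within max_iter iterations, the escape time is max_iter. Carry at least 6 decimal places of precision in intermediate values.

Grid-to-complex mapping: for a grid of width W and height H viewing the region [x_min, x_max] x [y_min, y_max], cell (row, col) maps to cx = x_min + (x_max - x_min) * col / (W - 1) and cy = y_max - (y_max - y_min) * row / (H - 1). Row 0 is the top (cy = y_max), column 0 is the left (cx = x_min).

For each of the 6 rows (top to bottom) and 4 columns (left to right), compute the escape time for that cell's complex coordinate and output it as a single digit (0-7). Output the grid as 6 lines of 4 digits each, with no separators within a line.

Answer: 7733
7732
6432
4322
3222
2222

Derivation:
(row=0, col=0): c = 0.0900 + -0.5100i → escape time 7
(row=0, col=1): c = 0.3433 + -0.5100i → escape time 7
(row=0, col=2): c = 0.5967 + -0.5100i → escape time 3
(row=0, col=3): c = 0.8500 + -0.5100i → escape time 3
(row=1, col=0): c = 0.0900 + -0.6780i → escape time 7
(row=1, col=1): c = 0.3433 + -0.6780i → escape time 7
(row=1, col=2): c = 0.5967 + -0.6780i → escape time 3
(row=1, col=3): c = 0.8500 + -0.6780i → escape time 2
(row=2, col=0): c = 0.0900 + -0.8460i → escape time 6
(row=2, col=1): c = 0.3433 + -0.8460i → escape time 4
(row=2, col=2): c = 0.5967 + -0.8460i → escape time 3
(row=2, col=3): c = 0.8500 + -0.8460i → escape time 2
(row=3, col=0): c = 0.0900 + -1.0140i → escape time 4
(row=3, col=1): c = 0.3433 + -1.0140i → escape time 3
(row=3, col=2): c = 0.5967 + -1.0140i → escape time 2
(row=3, col=3): c = 0.8500 + -1.0140i → escape time 2
(row=4, col=0): c = 0.0900 + -1.1820i → escape time 3
(row=4, col=1): c = 0.3433 + -1.1820i → escape time 2
(row=4, col=2): c = 0.5967 + -1.1820i → escape time 2
(row=4, col=3): c = 0.8500 + -1.1820i → escape time 2
(row=5, col=0): c = 0.0900 + -1.3500i → escape time 2
(row=5, col=1): c = 0.3433 + -1.3500i → escape time 2
(row=5, col=2): c = 0.5967 + -1.3500i → escape time 2
(row=5, col=3): c = 0.8500 + -1.3500i → escape time 2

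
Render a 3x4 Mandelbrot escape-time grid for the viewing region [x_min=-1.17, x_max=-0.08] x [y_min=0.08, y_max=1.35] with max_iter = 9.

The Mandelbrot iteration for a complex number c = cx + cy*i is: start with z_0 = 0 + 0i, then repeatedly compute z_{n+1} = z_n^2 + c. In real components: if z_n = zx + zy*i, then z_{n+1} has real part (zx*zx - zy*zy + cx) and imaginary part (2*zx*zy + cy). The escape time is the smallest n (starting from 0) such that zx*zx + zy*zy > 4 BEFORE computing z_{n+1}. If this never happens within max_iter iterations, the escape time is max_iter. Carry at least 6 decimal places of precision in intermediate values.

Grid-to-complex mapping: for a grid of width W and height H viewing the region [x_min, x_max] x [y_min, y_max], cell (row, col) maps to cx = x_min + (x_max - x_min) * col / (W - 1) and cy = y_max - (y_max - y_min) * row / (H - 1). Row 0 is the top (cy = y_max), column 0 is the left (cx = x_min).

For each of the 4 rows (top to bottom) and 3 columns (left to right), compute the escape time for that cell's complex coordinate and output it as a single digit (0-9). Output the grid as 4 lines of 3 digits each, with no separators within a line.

(row=0, col=0): c = -1.1700 + 1.3500i → escape time 2
(row=0, col=1): c = -0.6250 + 1.3500i → escape time 2
(row=0, col=2): c = -0.0800 + 1.3500i → escape time 2
(row=1, col=0): c = -1.1700 + 0.9267i → escape time 3
(row=1, col=1): c = -0.6250 + 0.9267i → escape time 4
(row=1, col=2): c = -0.0800 + 0.9267i → escape time 9
(row=2, col=0): c = -1.1700 + 0.5033i → escape time 5
(row=2, col=1): c = -0.6250 + 0.5033i → escape time 9
(row=2, col=2): c = -0.0800 + 0.5033i → escape time 9
(row=3, col=0): c = -1.1700 + 0.0800i → escape time 9
(row=3, col=1): c = -0.6250 + 0.0800i → escape time 9
(row=3, col=2): c = -0.0800 + 0.0800i → escape time 9

Answer: 222
349
599
999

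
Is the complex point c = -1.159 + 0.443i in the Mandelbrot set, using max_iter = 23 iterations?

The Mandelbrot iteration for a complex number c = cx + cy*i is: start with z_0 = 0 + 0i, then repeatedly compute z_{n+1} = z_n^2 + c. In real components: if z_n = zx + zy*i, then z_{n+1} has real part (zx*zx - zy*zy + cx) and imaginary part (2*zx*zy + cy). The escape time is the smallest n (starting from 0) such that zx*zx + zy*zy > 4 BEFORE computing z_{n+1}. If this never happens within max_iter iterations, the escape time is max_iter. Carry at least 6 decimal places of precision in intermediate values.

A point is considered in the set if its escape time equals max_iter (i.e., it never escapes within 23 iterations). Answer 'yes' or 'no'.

Answer: no

Derivation:
z_0 = 0 + 0i, c = -1.1590 + 0.4430i
Iter 1: z = -1.1590 + 0.4430i, |z|^2 = 1.5395
Iter 2: z = -0.0120 + -0.5839i, |z|^2 = 0.3411
Iter 3: z = -1.4998 + 0.4570i, |z|^2 = 2.4581
Iter 4: z = 0.8815 + -0.9277i, |z|^2 = 1.6376
Iter 5: z = -1.2427 + -1.1925i, |z|^2 = 2.9663
Iter 6: z = -1.0369 + 3.4068i, |z|^2 = 12.6810
Escaped at iteration 6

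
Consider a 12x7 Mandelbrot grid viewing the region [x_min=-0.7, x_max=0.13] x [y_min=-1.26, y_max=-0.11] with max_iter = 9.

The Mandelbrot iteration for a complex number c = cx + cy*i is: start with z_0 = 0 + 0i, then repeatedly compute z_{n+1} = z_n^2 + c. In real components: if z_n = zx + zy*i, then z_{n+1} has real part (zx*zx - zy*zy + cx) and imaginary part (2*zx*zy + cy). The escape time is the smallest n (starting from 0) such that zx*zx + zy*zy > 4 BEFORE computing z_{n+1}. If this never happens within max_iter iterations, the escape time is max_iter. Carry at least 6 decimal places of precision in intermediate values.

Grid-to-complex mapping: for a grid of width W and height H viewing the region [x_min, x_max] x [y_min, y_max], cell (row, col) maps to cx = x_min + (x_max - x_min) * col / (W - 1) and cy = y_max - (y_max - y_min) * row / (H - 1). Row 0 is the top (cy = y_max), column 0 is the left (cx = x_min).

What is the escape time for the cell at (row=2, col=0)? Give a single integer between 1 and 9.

z_0 = 0 + 0i, c = -0.7000 + -0.4933i
Iter 1: z = -0.7000 + -0.4933i, |z|^2 = 0.7334
Iter 2: z = -0.4534 + 0.1973i, |z|^2 = 0.2445
Iter 3: z = -0.5334 + -0.6723i, |z|^2 = 0.7364
Iter 4: z = -0.8674 + 0.2238i, |z|^2 = 0.8025
Iter 5: z = 0.0024 + -0.8816i, |z|^2 = 0.7773
Iter 6: z = -1.4773 + -0.4975i, |z|^2 = 2.4299
Iter 7: z = 1.2349 + 0.9765i, |z|^2 = 2.4785
Iter 8: z = -0.1286 + 1.9184i, |z|^2 = 3.6970

Answer: 9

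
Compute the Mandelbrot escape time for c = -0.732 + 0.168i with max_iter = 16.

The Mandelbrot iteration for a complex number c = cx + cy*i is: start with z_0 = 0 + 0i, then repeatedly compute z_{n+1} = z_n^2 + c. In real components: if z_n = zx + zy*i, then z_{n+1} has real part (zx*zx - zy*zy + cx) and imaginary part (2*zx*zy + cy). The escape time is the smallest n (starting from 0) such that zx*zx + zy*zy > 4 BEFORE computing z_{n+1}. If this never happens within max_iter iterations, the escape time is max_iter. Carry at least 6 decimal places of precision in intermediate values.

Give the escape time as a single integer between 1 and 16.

Answer: 16

Derivation:
z_0 = 0 + 0i, c = -0.7320 + 0.1680i
Iter 1: z = -0.7320 + 0.1680i, |z|^2 = 0.5640
Iter 2: z = -0.2244 + -0.0780i, |z|^2 = 0.0564
Iter 3: z = -0.6877 + 0.2030i, |z|^2 = 0.5142
Iter 4: z = -0.3002 + -0.1112i, |z|^2 = 0.1025
Iter 5: z = -0.6542 + 0.2348i, |z|^2 = 0.4831
Iter 6: z = -0.3591 + -0.1392i, |z|^2 = 0.1483
Iter 7: z = -0.6224 + 0.2680i, |z|^2 = 0.4592
Iter 8: z = -0.4164 + -0.1656i, |z|^2 = 0.2008
Iter 9: z = -0.5860 + 0.3059i, |z|^2 = 0.4370
Iter 10: z = -0.4822 + -0.1905i, |z|^2 = 0.2688
Iter 11: z = -0.5358 + 0.3517i, |z|^2 = 0.4108
Iter 12: z = -0.5686 + -0.2089i, |z|^2 = 0.3669
Iter 13: z = -0.4523 + 0.4056i, |z|^2 = 0.3691
Iter 14: z = -0.6919 + -0.1989i, |z|^2 = 0.5183
Iter 15: z = -0.2929 + 0.4432i, |z|^2 = 0.2822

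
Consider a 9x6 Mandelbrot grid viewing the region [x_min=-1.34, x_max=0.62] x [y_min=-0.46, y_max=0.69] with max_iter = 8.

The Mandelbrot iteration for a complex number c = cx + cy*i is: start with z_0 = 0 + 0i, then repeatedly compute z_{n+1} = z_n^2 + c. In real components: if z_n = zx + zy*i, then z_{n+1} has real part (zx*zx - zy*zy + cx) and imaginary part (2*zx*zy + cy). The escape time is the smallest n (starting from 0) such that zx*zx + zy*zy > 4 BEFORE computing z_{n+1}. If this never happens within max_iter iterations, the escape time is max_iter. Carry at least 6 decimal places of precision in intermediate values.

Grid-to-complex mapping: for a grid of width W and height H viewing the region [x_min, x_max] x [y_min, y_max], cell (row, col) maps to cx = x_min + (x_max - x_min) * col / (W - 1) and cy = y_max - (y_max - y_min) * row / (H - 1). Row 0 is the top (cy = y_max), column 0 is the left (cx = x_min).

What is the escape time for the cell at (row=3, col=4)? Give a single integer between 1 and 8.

Answer: 8

Derivation:
z_0 = 0 + 0i, c = -0.3600 + 0.0000i
Iter 1: z = -0.3600 + 0.0000i, |z|^2 = 0.1296
Iter 2: z = -0.2304 + 0.0000i, |z|^2 = 0.0531
Iter 3: z = -0.3069 + 0.0000i, |z|^2 = 0.0942
Iter 4: z = -0.2658 + 0.0000i, |z|^2 = 0.0707
Iter 5: z = -0.2893 + 0.0000i, |z|^2 = 0.0837
Iter 6: z = -0.2763 + 0.0000i, |z|^2 = 0.0763
Iter 7: z = -0.2837 + 0.0000i, |z|^2 = 0.0805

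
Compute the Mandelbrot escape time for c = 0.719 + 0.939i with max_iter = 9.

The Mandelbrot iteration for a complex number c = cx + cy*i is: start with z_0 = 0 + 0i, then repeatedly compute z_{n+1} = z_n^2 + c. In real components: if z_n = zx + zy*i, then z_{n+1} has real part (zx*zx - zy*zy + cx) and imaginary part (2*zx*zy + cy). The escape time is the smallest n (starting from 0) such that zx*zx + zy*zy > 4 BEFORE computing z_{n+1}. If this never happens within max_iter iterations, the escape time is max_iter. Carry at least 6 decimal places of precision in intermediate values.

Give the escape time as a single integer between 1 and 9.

z_0 = 0 + 0i, c = 0.7190 + 0.9390i
Iter 1: z = 0.7190 + 0.9390i, |z|^2 = 1.3987
Iter 2: z = 0.3542 + 2.2893i, |z|^2 = 5.3663
Escaped at iteration 2

Answer: 2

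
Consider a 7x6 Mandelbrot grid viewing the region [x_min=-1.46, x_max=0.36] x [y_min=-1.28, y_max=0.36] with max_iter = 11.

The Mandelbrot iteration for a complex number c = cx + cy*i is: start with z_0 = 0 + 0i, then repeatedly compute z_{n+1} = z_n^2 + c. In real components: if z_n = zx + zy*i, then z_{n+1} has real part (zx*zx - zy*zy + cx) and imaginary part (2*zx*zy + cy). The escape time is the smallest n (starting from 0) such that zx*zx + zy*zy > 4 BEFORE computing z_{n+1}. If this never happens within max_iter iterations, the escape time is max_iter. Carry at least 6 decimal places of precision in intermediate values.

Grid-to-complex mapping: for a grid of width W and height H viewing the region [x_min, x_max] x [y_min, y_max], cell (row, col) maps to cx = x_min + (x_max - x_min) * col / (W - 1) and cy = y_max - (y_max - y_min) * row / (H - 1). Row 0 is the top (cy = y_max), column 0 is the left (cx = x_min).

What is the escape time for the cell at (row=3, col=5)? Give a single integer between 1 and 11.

z_0 = 0 + 0i, c = 0.0567 + -0.6240i
Iter 1: z = 0.0567 + -0.6240i, |z|^2 = 0.3926
Iter 2: z = -0.3295 + -0.6947i, |z|^2 = 0.5912
Iter 3: z = -0.3174 + -0.1662i, |z|^2 = 0.1284
Iter 4: z = 0.1298 + -0.5185i, |z|^2 = 0.2857
Iter 5: z = -0.1953 + -0.7586i, |z|^2 = 0.6136
Iter 6: z = -0.4806 + -0.3276i, |z|^2 = 0.3384
Iter 7: z = 0.1803 + -0.3090i, |z|^2 = 0.1280
Iter 8: z = -0.0063 + -0.7355i, |z|^2 = 0.5410
Iter 9: z = -0.4842 + -0.6147i, |z|^2 = 0.6123
Iter 10: z = -0.0867 + -0.0287i, |z|^2 = 0.0083

Answer: 11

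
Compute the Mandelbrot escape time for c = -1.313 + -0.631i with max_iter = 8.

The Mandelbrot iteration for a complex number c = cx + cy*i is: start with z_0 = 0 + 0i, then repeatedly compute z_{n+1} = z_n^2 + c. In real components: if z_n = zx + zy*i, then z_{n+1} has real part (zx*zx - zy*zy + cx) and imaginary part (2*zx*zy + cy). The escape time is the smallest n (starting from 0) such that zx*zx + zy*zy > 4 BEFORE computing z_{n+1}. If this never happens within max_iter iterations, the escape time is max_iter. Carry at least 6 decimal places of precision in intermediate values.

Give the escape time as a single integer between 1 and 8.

z_0 = 0 + 0i, c = -1.3130 + -0.6310i
Iter 1: z = -1.3130 + -0.6310i, |z|^2 = 2.1221
Iter 2: z = 0.0128 + 1.0260i, |z|^2 = 1.0529
Iter 3: z = -2.3655 + -0.6047i, |z|^2 = 5.9614
Escaped at iteration 3

Answer: 3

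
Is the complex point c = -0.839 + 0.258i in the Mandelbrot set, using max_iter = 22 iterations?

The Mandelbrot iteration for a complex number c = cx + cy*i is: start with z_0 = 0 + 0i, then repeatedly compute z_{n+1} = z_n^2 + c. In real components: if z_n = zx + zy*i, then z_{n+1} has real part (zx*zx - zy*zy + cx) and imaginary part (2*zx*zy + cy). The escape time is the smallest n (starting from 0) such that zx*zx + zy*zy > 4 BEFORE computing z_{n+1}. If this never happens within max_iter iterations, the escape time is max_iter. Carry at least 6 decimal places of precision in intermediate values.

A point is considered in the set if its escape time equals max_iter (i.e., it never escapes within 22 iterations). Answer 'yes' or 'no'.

Answer: no

Derivation:
z_0 = 0 + 0i, c = -0.8390 + 0.2580i
Iter 1: z = -0.8390 + 0.2580i, |z|^2 = 0.7705
Iter 2: z = -0.2016 + -0.1749i, |z|^2 = 0.0713
Iter 3: z = -0.8289 + 0.3285i, |z|^2 = 0.7951
Iter 4: z = -0.2598 + -0.2867i, |z|^2 = 0.1497
Iter 5: z = -0.8537 + 0.4070i, |z|^2 = 0.8944
Iter 6: z = -0.2758 + -0.4368i, |z|^2 = 0.2669
Iter 7: z = -0.9537 + 0.4990i, |z|^2 = 1.1586
Iter 8: z = -0.1784 + -0.6938i, |z|^2 = 0.5132
Iter 9: z = -1.2886 + 0.5055i, |z|^2 = 1.9159
Iter 10: z = 0.5659 + -1.0447i, |z|^2 = 1.4117
Iter 11: z = -1.6102 + -0.9244i, |z|^2 = 3.4473
Iter 12: z = 0.8991 + 3.2350i, |z|^2 = 11.2738
Escaped at iteration 12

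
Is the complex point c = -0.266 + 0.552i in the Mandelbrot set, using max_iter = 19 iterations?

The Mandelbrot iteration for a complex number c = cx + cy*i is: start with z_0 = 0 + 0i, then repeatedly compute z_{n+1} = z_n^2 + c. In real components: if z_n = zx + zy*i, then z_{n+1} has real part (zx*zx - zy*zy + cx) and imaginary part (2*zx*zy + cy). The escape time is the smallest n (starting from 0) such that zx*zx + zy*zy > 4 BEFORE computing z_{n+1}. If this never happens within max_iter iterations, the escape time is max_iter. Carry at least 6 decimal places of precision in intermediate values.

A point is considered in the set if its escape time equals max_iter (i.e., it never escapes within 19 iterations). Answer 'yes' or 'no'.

Answer: yes

Derivation:
z_0 = 0 + 0i, c = -0.2660 + 0.5520i
Iter 1: z = -0.2660 + 0.5520i, |z|^2 = 0.3755
Iter 2: z = -0.4999 + 0.2583i, |z|^2 = 0.3167
Iter 3: z = -0.0828 + 0.2937i, |z|^2 = 0.0931
Iter 4: z = -0.3454 + 0.5034i, |z|^2 = 0.3727
Iter 5: z = -0.4001 + 0.2043i, |z|^2 = 0.2018
Iter 6: z = -0.1477 + 0.3886i, |z|^2 = 0.1728
Iter 7: z = -0.3952 + 0.4373i, |z|^2 = 0.3473
Iter 8: z = -0.3010 + 0.2064i, |z|^2 = 0.1332
Iter 9: z = -0.2180 + 0.4277i, |z|^2 = 0.2305
Iter 10: z = -0.4014 + 0.3655i, |z|^2 = 0.2947
Iter 11: z = -0.2385 + 0.2585i, |z|^2 = 0.1237
Iter 12: z = -0.2760 + 0.4287i, |z|^2 = 0.2599
Iter 13: z = -0.3736 + 0.3154i, |z|^2 = 0.2391
Iter 14: z = -0.2259 + 0.3163i, |z|^2 = 0.1511
Iter 15: z = -0.3150 + 0.4091i, |z|^2 = 0.2666
Iter 16: z = -0.3341 + 0.2942i, |z|^2 = 0.1982
Iter 17: z = -0.2409 + 0.3554i, |z|^2 = 0.1844
Iter 18: z = -0.3342 + 0.3807i, |z|^2 = 0.2567
Did not escape in 19 iterations → in set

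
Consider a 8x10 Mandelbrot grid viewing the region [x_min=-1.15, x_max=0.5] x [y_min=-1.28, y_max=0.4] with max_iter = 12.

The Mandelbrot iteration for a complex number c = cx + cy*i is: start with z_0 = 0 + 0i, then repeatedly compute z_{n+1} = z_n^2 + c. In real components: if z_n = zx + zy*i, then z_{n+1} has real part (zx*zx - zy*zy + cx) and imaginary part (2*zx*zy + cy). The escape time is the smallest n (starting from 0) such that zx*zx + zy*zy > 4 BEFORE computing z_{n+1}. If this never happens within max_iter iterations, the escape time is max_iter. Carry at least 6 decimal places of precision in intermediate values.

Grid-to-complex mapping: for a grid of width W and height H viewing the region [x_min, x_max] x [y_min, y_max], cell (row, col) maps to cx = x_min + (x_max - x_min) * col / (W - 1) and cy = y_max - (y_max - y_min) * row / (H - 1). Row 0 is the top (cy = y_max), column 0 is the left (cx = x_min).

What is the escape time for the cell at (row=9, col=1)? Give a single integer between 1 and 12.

z_0 = 0 + 0i, c = -0.9143 + -1.2800i
Iter 1: z = -0.9143 + -1.2800i, |z|^2 = 2.4743
Iter 2: z = -1.7168 + 1.0606i, |z|^2 = 4.0721
Escaped at iteration 2

Answer: 2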